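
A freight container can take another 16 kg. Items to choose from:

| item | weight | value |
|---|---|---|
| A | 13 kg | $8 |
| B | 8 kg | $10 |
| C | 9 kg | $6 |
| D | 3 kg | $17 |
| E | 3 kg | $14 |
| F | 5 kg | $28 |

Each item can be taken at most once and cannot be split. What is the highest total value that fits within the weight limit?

$59

Check high-value combinations within 16 kg:
- D+E+F: weight 3+3+5=11, value 17+14+28=59
- B+D+F: weight 8+3+5=16, value 10+17+28=55
- B+E+F: weight 8+3+5=16, value 10+14+28=52
- D+F: weight 3+5=8, value 17+28=45
Best: $59.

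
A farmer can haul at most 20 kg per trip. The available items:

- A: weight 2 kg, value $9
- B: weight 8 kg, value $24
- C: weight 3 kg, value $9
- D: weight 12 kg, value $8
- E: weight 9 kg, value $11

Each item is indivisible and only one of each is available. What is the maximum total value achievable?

Check high-value combinations within 20 kg:
- A+B+E: weight 2+8+9=19, value 9+24+11=44
- B+C+E: weight 8+3+9=20, value 24+9+11=44
- A+B+C: weight 2+8+3=13, value 9+24+9=42
Best: $44.

$44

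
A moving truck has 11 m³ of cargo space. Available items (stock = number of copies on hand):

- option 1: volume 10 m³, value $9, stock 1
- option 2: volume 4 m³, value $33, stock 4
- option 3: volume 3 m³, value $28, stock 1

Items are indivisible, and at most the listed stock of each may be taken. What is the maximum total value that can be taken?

$94

Best selections within volume 11 and stock limits:
- 2×option 2 + 1×option 3: volume 11, value 94
- 2×option 2: volume 8, value 66
- 1×option 2 + 1×option 3: volume 7, value 61
Best: $94.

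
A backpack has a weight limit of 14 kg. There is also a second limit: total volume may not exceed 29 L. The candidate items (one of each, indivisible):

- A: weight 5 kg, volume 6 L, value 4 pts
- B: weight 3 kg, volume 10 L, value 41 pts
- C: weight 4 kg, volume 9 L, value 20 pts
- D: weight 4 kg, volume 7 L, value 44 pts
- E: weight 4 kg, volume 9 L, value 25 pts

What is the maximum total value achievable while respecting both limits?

Feasible sets respecting both limits:
- B+D+E: weight 11, volume 26, value 110
- B+C+D: weight 11, volume 26, value 105
- A+B+D: weight 12, volume 23, value 89
- C+D+E: weight 12, volume 25, value 89
Best: 110 pts.

110 pts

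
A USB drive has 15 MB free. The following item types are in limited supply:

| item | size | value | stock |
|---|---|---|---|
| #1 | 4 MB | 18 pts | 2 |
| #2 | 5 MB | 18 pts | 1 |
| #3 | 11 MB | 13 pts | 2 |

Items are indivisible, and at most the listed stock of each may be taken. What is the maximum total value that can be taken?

54 pts

Top feasible selections:
- 2×#1 + 1×#2: size 13, value 54
- 2×#1: size 8, value 36
- 1×#1 + 1×#2: size 9, value 36
- 1×#1 + 1×#3: size 15, value 31
Best: 54 pts.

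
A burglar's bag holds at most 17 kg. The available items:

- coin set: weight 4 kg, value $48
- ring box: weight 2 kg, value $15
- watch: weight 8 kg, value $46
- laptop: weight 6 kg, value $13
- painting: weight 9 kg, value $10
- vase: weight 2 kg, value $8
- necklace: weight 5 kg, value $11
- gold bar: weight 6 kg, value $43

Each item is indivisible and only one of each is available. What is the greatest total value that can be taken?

$117

Check high-value combinations within 17 kg:
- coin set+ring box+watch+vase: weight 4+2+8+2=16, value 48+15+46+8=117
- coin set+ring box+necklace+gold bar: weight 4+2+5+6=17, value 48+15+11+43=117
- coin set+ring box+vase+gold bar: weight 4+2+2+6=14, value 48+15+8+43=114
- coin set+vase+necklace+gold bar: weight 4+2+5+6=17, value 48+8+11+43=110
Best: $117.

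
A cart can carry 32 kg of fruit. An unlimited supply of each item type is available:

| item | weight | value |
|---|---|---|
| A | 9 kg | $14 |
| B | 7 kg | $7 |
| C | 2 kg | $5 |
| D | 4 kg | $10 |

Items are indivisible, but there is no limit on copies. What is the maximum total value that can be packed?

Best value-per-unit is C at 5/2, and filling with it alone uses weight 16×2=32. No mix of the others beats 16×5 = 80.

$80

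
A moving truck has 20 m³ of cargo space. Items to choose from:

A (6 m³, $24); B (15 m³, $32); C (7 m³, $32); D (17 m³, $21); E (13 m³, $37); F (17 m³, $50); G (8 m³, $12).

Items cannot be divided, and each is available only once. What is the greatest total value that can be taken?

$69

Check high-value combinations within 20 m³:
- C+E: volume 7+13=20, value 32+37=69
- A+E: volume 6+13=19, value 24+37=61
- A+C: volume 6+7=13, value 24+32=56
- F: volume 17, value 50
Best: $69.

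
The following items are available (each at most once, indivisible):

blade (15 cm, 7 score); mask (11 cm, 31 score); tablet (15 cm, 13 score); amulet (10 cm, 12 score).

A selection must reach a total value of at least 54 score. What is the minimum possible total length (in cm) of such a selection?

Subsets with value ≥ 54, sorted by total length:
- mask+tablet+amulet: length 36, value 56
- blade+mask+tablet+amulet: length 51, value 63
Minimum length: 36 cm.

36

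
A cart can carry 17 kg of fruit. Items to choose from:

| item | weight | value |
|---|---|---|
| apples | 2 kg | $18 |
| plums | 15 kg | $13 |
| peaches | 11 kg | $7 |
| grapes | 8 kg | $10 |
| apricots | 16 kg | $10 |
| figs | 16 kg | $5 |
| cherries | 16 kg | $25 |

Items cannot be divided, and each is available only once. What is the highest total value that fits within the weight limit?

This is a 0/1 knapsack; check combinations near the capacity.
- apples+plums: weight 2+15=17, value 18+13=31
- apples+grapes: weight 2+8=10, value 18+10=28
- apples+peaches: weight 2+11=13, value 18+7=25
- cherries: weight 16, value 25
- apples: weight 2, value 18
Best: $31.

$31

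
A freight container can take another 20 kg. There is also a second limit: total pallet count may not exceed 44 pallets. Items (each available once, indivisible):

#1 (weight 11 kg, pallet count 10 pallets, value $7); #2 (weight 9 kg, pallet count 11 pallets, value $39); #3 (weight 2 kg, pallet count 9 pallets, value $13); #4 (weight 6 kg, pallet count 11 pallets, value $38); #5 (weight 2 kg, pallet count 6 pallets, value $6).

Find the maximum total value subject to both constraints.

Feasible sets respecting both limits:
- #2+#3+#4+#5: weight 19, pallet count 37, value 96
- #2+#3+#4: weight 17, pallet count 31, value 90
- #2+#4+#5: weight 17, pallet count 28, value 83
- #2+#4: weight 15, pallet count 22, value 77
Best: $96.

$96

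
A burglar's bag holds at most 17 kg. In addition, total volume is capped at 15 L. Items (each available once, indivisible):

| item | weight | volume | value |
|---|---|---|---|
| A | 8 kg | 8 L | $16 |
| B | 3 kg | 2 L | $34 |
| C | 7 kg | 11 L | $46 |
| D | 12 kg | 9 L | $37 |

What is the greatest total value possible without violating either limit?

$80

Feasible sets respecting both limits:
- B+C: weight 10, volume 13, value 80
- B+D: weight 15, volume 11, value 71
- A+B: weight 11, volume 10, value 50
- C: weight 7, volume 11, value 46
Best: $80.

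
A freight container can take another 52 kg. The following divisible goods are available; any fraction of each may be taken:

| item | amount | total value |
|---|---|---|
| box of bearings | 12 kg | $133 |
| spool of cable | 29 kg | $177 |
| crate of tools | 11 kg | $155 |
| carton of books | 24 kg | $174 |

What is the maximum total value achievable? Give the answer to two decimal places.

492.52

Take in order of value per unit:
- crate of tools (155/11 per unit): all 11 → value 155, running total 155.00
- box of bearings (133/12 per unit): all 12 → value 133, running total 288.00
- carton of books (174/24 per unit): all 24 → value 174, running total 462.00
- spool of cable (177/29 per unit): 5 of 29 → value 5×177/29 = 30.5172, running total 492.52
Total 492.52.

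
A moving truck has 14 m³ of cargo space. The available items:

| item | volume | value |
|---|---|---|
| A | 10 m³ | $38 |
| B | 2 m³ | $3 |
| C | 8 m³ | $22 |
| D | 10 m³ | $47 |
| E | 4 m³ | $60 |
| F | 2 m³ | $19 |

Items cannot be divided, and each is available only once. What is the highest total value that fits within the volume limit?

$107

This is a 0/1 knapsack; check combinations near the capacity.
- D+E: volume 10+4=14, value 47+60=107
- C+E+F: volume 8+4+2=14, value 22+60+19=101
- A+E: volume 10+4=14, value 38+60=98
- B+C+E: volume 2+8+4=14, value 3+22+60=85
- B+E+F: volume 2+4+2=8, value 3+60+19=82
Best: $107.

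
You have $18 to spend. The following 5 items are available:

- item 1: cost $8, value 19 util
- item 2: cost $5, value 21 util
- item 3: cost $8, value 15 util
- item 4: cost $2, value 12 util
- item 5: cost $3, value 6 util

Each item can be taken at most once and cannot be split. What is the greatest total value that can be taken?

Check high-value combinations within $18:
- item 1+item 2+item 4+item 5: cost 8+5+2+3=18, value 19+21+12+6=58
- item 2+item 3+item 4+item 5: cost 5+8+2+3=18, value 21+15+12+6=54
- item 1+item 2+item 4: cost 8+5+2=15, value 19+21+12=52
Best: 58 util.

58 util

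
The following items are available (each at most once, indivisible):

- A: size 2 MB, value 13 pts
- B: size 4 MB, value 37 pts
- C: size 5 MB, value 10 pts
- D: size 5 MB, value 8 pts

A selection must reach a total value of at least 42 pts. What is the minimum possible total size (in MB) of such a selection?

6

Subsets with value ≥ 42, sorted by total size:
- A+B: size 6, value 50
- B+C: size 9, value 47
- B+D: size 9, value 45
- A+B+C: size 11, value 60
Minimum size: 6 MB.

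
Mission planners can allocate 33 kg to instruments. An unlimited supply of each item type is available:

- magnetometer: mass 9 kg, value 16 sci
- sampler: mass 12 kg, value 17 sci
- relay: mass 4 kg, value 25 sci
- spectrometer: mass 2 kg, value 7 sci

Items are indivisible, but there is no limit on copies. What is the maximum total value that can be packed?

200 sci

Best value-per-unit is relay at 25/4, and filling with it alone uses mass 8×4=32. No mix of the others beats 8×25 = 200.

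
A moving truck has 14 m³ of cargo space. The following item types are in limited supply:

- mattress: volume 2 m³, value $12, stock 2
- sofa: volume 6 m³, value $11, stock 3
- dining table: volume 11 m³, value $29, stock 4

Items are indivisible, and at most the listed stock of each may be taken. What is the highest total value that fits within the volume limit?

Top feasible selections:
- 1×mattress + 1×dining table: volume 13, value 41
- 2×mattress + 1×sofa: volume 10, value 35
- 1×mattress + 2×sofa: volume 14, value 34
- 1×dining table: volume 11, value 29
Best: $41.

$41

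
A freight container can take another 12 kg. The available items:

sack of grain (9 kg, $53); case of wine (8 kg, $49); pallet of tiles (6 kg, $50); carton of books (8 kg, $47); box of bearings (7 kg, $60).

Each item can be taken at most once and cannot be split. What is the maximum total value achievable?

$60

Check high-value combinations within 12 kg:
- box of bearings: weight 7, value 60
- sack of grain: weight 9, value 53
- pallet of tiles: weight 6, value 50
- case of wine: weight 8, value 49
- carton of books: weight 8, value 47
Best: $60.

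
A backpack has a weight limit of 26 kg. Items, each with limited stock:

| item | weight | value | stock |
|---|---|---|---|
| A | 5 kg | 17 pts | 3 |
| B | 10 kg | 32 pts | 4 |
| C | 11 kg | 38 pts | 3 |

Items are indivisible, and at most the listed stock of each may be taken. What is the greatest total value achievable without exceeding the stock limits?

89 pts

Top feasible selections:
- 3×A + 1×C: weight 26, value 89
- 1×A + 1×B + 1×C: weight 26, value 87
- 3×A + 1×B: weight 25, value 83
Best: 89 pts.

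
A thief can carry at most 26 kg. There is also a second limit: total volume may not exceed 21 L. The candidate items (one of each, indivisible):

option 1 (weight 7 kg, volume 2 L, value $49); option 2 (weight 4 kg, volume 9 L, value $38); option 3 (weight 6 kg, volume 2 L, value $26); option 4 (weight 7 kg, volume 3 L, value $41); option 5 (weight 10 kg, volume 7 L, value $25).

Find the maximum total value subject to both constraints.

$154

Feasible sets respecting both limits:
- option 1+option 2+option 3+option 4: weight 24, volume 16, value 154
- option 1+option 2+option 4: weight 18, volume 14, value 128
- option 1+option 3+option 4: weight 20, volume 7, value 116
- option 1+option 4+option 5: weight 24, volume 12, value 115
Best: $154.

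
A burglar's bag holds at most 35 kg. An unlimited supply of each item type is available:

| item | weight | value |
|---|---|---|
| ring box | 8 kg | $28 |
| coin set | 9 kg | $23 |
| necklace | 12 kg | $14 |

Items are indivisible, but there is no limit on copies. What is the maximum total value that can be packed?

$112

Best value-per-unit is ring box at 28/8, and filling with it alone uses weight 4×8=32. No mix of the others beats 4×28 = 112.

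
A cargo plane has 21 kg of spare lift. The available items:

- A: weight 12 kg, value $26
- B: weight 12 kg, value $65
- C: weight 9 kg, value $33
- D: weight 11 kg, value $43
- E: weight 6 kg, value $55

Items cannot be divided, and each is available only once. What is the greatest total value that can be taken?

Check high-value combinations within 21 kg:
- B+E: weight 12+6=18, value 65+55=120
- D+E: weight 11+6=17, value 43+55=98
- B+C: weight 12+9=21, value 65+33=98
- C+E: weight 9+6=15, value 33+55=88
- A+E: weight 12+6=18, value 26+55=81
Best: $120.

$120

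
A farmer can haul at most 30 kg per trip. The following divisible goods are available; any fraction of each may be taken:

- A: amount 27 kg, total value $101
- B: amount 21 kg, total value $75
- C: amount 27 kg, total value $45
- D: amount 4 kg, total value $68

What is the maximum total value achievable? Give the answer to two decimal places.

165.26

Take in order of value per unit:
- D (68/4 per unit): all 4 → value 68, running total 68.00
- A (101/27 per unit): 26 of 27 → value 26×101/27 = 97.2593, running total 165.26
Total 165.26.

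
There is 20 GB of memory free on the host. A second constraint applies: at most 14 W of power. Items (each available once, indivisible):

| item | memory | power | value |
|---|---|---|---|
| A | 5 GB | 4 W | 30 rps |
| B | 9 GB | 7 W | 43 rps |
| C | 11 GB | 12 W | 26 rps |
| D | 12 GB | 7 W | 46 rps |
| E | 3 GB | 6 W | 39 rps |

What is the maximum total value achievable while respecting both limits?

Feasible sets respecting both limits:
- D+E: memory 15, power 13, value 85
- B+E: memory 12, power 13, value 82
- A+D: memory 17, power 11, value 76
Best: 85 rps.

85 rps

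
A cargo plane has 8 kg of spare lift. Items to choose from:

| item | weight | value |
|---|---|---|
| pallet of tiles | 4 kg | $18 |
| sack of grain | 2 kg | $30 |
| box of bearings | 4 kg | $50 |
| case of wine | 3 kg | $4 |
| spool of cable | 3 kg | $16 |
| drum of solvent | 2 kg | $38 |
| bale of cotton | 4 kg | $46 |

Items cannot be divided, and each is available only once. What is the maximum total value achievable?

$118

Check high-value combinations within 8 kg:
- sack of grain+box of bearings+drum of solvent: weight 2+4+2=8, value 30+50+38=118
- sack of grain+drum of solvent+bale of cotton: weight 2+2+4=8, value 30+38+46=114
- box of bearings+bale of cotton: weight 4+4=8, value 50+46=96
- box of bearings+drum of solvent: weight 4+2=6, value 50+38=88
Best: $118.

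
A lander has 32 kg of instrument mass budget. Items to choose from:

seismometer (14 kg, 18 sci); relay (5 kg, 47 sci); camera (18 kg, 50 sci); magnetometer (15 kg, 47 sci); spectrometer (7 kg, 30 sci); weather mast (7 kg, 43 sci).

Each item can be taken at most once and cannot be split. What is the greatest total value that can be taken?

Check high-value combinations within 32 kg:
- relay+camera+weather mast: mass 5+18+7=30, value 47+50+43=140
- relay+magnetometer+weather mast: mass 5+15+7=27, value 47+47+43=137
- relay+camera+spectrometer: mass 5+18+7=30, value 47+50+30=127
- relay+magnetometer+spectrometer: mass 5+15+7=27, value 47+47+30=124
- camera+spectrometer+weather mast: mass 18+7+7=32, value 50+30+43=123
Best: 140 sci.

140 sci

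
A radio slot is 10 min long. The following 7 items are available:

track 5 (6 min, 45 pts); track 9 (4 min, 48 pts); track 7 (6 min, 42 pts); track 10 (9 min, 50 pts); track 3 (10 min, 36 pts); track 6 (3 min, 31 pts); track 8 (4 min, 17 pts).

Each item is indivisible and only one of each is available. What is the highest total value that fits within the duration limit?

93 pts

This is a 0/1 knapsack; check combinations near the capacity.
- track 5+track 9: duration 6+4=10, value 45+48=93
- track 9+track 7: duration 4+6=10, value 48+42=90
- track 9+track 6: duration 4+3=7, value 48+31=79
- track 5+track 6: duration 6+3=9, value 45+31=76
- track 7+track 6: duration 6+3=9, value 42+31=73
Best: 93 pts.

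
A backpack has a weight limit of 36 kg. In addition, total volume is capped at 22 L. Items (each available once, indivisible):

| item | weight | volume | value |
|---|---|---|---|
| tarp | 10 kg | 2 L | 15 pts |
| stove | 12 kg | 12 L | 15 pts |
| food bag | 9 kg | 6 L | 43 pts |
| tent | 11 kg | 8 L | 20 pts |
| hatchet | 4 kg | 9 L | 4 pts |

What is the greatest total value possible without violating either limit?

Feasible sets respecting both limits:
- tarp+food bag+tent: weight 30, volume 16, value 78
- tarp+stove+food bag: weight 31, volume 20, value 73
- food bag+tent: weight 20, volume 14, value 63
- tarp+food bag+hatchet: weight 23, volume 17, value 62
Best: 78 pts.

78 pts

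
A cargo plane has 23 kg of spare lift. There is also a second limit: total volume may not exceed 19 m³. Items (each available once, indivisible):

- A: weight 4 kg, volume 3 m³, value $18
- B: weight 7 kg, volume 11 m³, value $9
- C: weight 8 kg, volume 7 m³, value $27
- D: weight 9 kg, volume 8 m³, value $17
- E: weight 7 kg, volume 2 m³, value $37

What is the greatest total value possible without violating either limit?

Feasible sets respecting both limits:
- A+C+E: weight 19, volume 12, value 82
- A+D+E: weight 20, volume 13, value 72
- A+B+E: weight 18, volume 16, value 64
Best: $82.

$82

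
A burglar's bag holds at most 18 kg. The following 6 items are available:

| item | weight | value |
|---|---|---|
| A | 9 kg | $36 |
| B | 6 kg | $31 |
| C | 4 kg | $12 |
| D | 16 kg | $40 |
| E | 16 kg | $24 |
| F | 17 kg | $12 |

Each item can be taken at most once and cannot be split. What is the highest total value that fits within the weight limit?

Check high-value combinations within 18 kg:
- A+B: weight 9+6=15, value 36+31=67
- A+C: weight 9+4=13, value 36+12=48
- B+C: weight 6+4=10, value 31+12=43
- D: weight 16, value 40
- A: weight 9, value 36
Best: $67.

$67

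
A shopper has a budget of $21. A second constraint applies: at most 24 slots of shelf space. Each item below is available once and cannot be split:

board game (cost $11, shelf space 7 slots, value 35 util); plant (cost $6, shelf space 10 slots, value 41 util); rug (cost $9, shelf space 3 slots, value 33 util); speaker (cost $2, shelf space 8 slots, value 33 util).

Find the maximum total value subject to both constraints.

Feasible sets respecting both limits:
- plant+rug+speaker: cost 17, shelf space 21, value 107
- board game+plant: cost 17, shelf space 17, value 76
- plant+rug: cost 15, shelf space 13, value 74
Best: 107 util.

107 util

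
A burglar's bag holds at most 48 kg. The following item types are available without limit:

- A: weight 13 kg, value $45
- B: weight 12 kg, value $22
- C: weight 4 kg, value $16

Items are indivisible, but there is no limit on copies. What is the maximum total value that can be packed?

Best value-per-unit is C at 16/4, and filling with it alone uses weight 12×4=48. No mix of the others beats 12×16 = 192.

$192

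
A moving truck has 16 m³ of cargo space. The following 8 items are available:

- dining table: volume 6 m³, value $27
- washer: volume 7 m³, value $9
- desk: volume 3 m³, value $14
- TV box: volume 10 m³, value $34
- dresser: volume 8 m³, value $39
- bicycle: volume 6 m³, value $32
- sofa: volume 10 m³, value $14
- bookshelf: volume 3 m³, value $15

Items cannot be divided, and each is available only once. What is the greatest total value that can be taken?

Check high-value combinations within 16 m³:
- dining table+bicycle+bookshelf: volume 6+6+3=15, value 27+32+15=74
- dining table+desk+bicycle: volume 6+3+6=15, value 27+14+32=73
- dresser+bicycle: volume 8+6=14, value 39+32=71
- desk+dresser+bookshelf: volume 3+8+3=14, value 14+39+15=68
Best: $74.

$74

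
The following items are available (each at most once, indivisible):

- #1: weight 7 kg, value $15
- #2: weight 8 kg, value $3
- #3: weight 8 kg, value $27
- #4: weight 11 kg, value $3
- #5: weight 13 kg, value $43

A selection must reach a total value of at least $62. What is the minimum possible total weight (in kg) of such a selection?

Subsets with value ≥ 62, sorted by total weight:
- #3+#5: weight 21, value 70
- #1+#3+#5: weight 28, value 85
- #2+#3+#5: weight 29, value 73
Minimum weight: 21 kg.

21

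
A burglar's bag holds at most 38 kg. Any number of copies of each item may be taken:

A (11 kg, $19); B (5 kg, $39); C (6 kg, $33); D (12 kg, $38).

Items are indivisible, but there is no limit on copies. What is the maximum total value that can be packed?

$273

Best value-per-unit is B at 39/5, and filling with it alone uses weight 7×5=35. No mix of the others beats 7×39 = 273.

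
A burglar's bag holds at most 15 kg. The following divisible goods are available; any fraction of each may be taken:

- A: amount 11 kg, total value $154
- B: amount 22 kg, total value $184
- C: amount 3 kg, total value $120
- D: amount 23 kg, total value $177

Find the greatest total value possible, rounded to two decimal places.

Take in order of value per unit:
- C (120/3 per unit): all 3 → value 120, running total 120.00
- A (154/11 per unit): all 11 → value 154, running total 274.00
- B (184/22 per unit): 1 of 22 → value 1×184/22 = 8.3636, running total 282.36
Total 282.36.

282.36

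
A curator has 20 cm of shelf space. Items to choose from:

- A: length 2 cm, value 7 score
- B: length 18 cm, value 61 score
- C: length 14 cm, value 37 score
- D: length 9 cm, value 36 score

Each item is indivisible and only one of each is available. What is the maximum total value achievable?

Check high-value combinations within 20 cm:
- A+B: length 2+18=20, value 7+61=68
- B: length 18, value 61
- A+C: length 2+14=16, value 7+37=44
Best: 68 score.

68 score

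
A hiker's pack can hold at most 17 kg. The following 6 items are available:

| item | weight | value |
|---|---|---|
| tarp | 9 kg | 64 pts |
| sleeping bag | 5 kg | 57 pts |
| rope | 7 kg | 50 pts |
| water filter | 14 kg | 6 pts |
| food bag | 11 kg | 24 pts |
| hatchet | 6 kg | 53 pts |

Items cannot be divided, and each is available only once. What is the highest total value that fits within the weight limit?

Check high-value combinations within 17 kg:
- tarp+sleeping bag: weight 9+5=14, value 64+57=121
- tarp+hatchet: weight 9+6=15, value 64+53=117
- tarp+rope: weight 9+7=16, value 64+50=114
Best: 121 pts.

121 pts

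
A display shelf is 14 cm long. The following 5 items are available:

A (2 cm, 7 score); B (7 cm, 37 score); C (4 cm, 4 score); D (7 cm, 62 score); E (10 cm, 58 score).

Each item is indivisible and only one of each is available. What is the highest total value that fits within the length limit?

99 score

Check high-value combinations within 14 cm:
- B+D: length 7+7=14, value 37+62=99
- A+C+D: length 2+4+7=13, value 7+4+62=73
- A+D: length 2+7=9, value 7+62=69
Best: 99 score.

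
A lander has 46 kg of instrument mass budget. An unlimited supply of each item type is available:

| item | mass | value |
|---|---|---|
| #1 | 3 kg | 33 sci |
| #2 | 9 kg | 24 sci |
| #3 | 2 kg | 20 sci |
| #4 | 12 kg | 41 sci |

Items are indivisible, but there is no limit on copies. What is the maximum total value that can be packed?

502 sci

Best value-per-unit is #1 at 33/3; filling with it alone gives 15×33 = 495.
Optimal mix: 14×#1 + 2×#3 → mass 46, value 502.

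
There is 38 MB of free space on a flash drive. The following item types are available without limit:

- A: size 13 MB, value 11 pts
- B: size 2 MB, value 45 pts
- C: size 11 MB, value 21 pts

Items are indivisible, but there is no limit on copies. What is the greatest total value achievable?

Best value-per-unit is B at 45/2, and filling with it alone uses size 19×2=38. No mix of the others beats 19×45 = 855.

855 pts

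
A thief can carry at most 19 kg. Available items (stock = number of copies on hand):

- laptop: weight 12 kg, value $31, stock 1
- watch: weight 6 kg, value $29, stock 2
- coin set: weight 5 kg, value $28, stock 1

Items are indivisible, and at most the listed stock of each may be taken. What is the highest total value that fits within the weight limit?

$86

Best selections within weight 19 and stock limits:
- 2×watch + 1×coin set: weight 17, value 86
- 1×laptop + 1×watch: weight 18, value 60
- 1×laptop + 1×coin set: weight 17, value 59
Best: $86.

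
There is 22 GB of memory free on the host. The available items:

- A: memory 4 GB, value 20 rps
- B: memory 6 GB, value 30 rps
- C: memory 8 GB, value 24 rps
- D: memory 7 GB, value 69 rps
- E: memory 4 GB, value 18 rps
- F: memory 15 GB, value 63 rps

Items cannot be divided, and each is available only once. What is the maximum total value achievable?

137 rps

This is a 0/1 knapsack; check combinations near the capacity.
- A+B+D+E: memory 4+6+7+4=21, value 20+30+69+18=137
- D+F: memory 7+15=22, value 69+63=132
- B+C+D: memory 6+8+7=21, value 30+24+69=123
Best: 137 rps.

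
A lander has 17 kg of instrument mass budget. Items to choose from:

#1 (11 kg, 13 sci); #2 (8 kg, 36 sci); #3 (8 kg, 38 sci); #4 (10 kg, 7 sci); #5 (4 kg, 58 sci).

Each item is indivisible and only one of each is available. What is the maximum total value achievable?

96 sci

Check high-value combinations within 17 kg:
- #3+#5: mass 8+4=12, value 38+58=96
- #2+#5: mass 8+4=12, value 36+58=94
- #2+#3: mass 8+8=16, value 36+38=74
Best: 96 sci.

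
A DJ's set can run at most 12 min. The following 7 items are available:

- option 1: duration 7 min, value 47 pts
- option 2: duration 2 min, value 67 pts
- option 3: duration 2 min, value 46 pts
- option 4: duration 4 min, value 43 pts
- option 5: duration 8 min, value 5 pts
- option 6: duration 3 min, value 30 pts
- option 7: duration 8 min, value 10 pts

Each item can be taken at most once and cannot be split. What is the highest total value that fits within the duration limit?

186 pts

Check high-value combinations within 12 min:
- option 2+option 3+option 4+option 6: duration 2+2+4+3=11, value 67+46+43+30=186
- option 1+option 2+option 3: duration 7+2+2=11, value 47+67+46=160
- option 2+option 3+option 4: duration 2+2+4=8, value 67+46+43=156
Best: 186 pts.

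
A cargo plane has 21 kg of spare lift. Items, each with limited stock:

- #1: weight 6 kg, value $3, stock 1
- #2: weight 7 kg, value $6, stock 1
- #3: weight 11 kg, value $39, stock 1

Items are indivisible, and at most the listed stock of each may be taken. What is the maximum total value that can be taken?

$45

Top feasible selections:
- 1×#2 + 1×#3: weight 18, value 45
- 1×#1 + 1×#3: weight 17, value 42
Best: $45.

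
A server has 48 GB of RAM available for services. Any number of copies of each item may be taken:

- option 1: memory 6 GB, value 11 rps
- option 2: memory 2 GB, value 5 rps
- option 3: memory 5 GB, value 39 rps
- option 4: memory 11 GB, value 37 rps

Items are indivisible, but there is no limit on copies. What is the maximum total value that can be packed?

356 rps

Best value-per-unit is option 3 at 39/5; filling with it alone gives 9×39 = 351.
Optimal mix: 1×option 2 + 9×option 3 → memory 47, value 356.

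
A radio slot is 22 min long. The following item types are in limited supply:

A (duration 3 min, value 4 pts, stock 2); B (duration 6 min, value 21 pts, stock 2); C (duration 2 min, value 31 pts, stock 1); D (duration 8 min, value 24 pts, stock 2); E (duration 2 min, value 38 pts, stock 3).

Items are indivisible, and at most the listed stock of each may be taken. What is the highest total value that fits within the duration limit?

190 pts

Best selections within duration 22 and stock limits:
- 1×B + 1×C + 1×D + 3×E: duration 22, value 190
- 2×B + 1×C + 3×E: duration 20, value 187
- 2×A + 1×C + 1×D + 3×E: duration 22, value 177
- 2×A + 1×B + 1×C + 3×E: duration 20, value 174
Best: 190 pts.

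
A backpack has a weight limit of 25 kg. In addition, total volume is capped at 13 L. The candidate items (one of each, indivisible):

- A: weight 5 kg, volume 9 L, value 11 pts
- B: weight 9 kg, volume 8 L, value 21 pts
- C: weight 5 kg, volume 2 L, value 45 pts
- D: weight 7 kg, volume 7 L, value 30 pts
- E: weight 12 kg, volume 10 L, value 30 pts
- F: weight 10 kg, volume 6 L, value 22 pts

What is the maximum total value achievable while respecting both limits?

75 pts

Feasible sets respecting both limits:
- C+D: weight 12, volume 9, value 75
- C+E: weight 17, volume 12, value 75
- C+F: weight 15, volume 8, value 67
Best: 75 pts.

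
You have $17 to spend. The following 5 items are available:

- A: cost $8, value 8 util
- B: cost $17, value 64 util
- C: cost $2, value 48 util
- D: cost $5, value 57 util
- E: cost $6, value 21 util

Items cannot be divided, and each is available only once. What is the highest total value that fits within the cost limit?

Check high-value combinations within $17:
- C+D+E: cost 2+5+6=13, value 48+57+21=126
- A+C+D: cost 8+2+5=15, value 8+48+57=113
- C+D: cost 2+5=7, value 48+57=105
- D+E: cost 5+6=11, value 57+21=78
- A+C+E: cost 8+2+6=16, value 8+48+21=77
Best: 126 util.

126 util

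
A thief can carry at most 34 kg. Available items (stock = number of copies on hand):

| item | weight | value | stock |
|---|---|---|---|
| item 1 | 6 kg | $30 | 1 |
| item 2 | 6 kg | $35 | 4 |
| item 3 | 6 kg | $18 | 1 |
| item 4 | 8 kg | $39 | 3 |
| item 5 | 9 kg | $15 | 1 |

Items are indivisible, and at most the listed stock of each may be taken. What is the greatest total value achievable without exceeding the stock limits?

$183

Best selections within weight 34 and stock limits:
- 3×item 2 + 2×item 4: weight 34, value 183
- 4×item 2 + 1×item 4: weight 32, value 179
- 1×item 1 + 2×item 2 + 2×item 4: weight 34, value 178
- 1×item 1 + 3×item 2 + 1×item 4: weight 32, value 174
Best: $183.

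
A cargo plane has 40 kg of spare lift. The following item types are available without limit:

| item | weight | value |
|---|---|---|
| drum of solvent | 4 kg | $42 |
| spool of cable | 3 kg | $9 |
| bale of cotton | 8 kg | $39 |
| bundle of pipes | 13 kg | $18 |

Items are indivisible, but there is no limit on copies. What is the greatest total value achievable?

Best value-per-unit is drum of solvent at 42/4, and filling with it alone uses weight 10×4=40. No mix of the others beats 10×42 = 420.

$420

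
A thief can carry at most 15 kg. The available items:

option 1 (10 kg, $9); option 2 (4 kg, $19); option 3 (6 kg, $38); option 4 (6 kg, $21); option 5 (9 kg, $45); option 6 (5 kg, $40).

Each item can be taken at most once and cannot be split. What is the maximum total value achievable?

$97

Check high-value combinations within 15 kg:
- option 2+option 3+option 6: weight 4+6+5=15, value 19+38+40=97
- option 5+option 6: weight 9+5=14, value 45+40=85
- option 3+option 5: weight 6+9=15, value 38+45=83
Best: $97.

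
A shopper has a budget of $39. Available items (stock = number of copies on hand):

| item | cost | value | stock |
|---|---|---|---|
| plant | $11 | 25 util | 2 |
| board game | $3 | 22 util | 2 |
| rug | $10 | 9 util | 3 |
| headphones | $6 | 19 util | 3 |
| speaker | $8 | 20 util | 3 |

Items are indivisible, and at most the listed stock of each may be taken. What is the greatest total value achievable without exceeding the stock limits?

Best selections within cost 39 and stock limits:
- 1×plant + 2×board game + 1×headphones + 2×speaker: cost 39, value 128
- 1×plant + 2×board game + 2×headphones + 1×speaker: cost 37, value 127
- 1×plant + 2×board game + 3×headphones: cost 35, value 126
Best: 128 util.

128 util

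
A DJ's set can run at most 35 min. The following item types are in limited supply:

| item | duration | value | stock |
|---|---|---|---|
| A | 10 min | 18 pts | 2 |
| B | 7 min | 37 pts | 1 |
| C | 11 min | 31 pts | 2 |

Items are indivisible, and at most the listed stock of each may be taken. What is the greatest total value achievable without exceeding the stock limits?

99 pts

Best selections within duration 35 and stock limits:
- 1×B + 2×C: duration 29, value 99
- 1×A + 1×B + 1×C: duration 28, value 86
- 1×A + 2×C: duration 32, value 80
- 2×A + 1×B: duration 27, value 73
Best: 99 pts.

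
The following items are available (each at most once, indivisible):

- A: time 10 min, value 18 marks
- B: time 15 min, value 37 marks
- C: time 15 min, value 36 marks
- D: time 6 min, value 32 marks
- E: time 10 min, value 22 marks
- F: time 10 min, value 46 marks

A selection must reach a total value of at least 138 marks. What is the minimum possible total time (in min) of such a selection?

Subsets with value ≥ 138, sorted by total time:
- B+C+D+F: time 46, value 151
- B+C+E+F: time 50, value 141
Minimum time: 46 min.

46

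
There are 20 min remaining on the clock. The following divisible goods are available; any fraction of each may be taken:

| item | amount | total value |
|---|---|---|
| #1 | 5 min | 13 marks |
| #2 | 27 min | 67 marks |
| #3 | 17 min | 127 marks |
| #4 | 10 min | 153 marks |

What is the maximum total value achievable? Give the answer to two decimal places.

Take in order of value per unit:
- #4 (153/10 per unit): all 10 → value 153, running total 153.00
- #3 (127/17 per unit): 10 of 17 → value 10×127/17 = 74.7059, running total 227.71
Total 227.71.

227.71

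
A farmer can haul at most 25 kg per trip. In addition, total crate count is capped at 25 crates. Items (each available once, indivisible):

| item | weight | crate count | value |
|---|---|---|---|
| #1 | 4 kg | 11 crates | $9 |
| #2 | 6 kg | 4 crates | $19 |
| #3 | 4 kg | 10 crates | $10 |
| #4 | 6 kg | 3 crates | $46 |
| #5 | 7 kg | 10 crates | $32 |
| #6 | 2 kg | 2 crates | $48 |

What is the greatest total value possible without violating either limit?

Feasible sets respecting both limits:
- #2+#4+#5+#6: weight 21, crate count 19, value 145
- #3+#4+#5+#6: weight 19, crate count 25, value 136
- #4+#5+#6: weight 15, crate count 15, value 126
- #2+#3+#4+#6: weight 18, crate count 19, value 123
Best: $145.

$145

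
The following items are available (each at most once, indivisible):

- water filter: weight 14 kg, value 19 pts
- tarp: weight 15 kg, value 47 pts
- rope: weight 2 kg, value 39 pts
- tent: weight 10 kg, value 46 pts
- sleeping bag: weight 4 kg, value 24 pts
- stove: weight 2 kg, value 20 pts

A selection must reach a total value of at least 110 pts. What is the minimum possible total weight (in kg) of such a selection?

18

Subsets with value ≥ 110, sorted by total weight:
- rope+tent+sleeping bag+stove: weight 18, value 129
- tarp+rope+sleeping bag: weight 21, value 110
- tarp+rope+sleeping bag+stove: weight 23, value 130
Minimum weight: 18 kg.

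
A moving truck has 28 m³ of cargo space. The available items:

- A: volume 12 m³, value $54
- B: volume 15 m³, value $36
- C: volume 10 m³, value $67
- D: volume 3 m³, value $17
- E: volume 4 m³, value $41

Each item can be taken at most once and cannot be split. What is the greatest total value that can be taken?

Check high-value combinations within 28 m³:
- A+C+E: volume 12+10+4=26, value 54+67+41=162
- A+C+D: volume 12+10+3=25, value 54+67+17=138
- C+D+E: volume 10+3+4=17, value 67+17+41=125
Best: $162.

$162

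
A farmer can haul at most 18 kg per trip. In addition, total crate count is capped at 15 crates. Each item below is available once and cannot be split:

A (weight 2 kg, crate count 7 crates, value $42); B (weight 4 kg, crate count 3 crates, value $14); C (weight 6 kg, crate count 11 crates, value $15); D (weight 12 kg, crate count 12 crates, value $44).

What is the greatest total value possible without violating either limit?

$58

Feasible sets respecting both limits:
- B+D: weight 16, crate count 15, value 58
- A+B: weight 6, crate count 10, value 56
- D: weight 12, crate count 12, value 44
Best: $58.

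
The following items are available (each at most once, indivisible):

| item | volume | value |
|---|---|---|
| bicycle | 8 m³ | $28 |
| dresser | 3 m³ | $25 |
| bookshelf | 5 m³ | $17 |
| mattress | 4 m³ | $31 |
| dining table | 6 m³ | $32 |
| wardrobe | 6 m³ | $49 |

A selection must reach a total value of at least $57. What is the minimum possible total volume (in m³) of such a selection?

9

Subsets with value ≥ 57, sorted by total volume:
- dresser+wardrobe: volume 9, value 74
- dresser+dining table: volume 9, value 57
- mattress+wardrobe: volume 10, value 80
Minimum volume: 9 m³.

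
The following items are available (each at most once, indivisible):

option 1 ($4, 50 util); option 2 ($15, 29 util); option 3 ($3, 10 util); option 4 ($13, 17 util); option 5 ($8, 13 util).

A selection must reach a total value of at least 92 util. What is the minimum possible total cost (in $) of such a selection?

Subsets with value ≥ 92, sorted by total cost:
- option 1+option 2+option 5: cost 27, value 92
- option 1+option 2+option 3+option 5: cost 30, value 102
- option 1+option 2+option 4: cost 32, value 96
- option 1+option 2+option 3+option 4: cost 35, value 106
Minimum cost: 27 $.

27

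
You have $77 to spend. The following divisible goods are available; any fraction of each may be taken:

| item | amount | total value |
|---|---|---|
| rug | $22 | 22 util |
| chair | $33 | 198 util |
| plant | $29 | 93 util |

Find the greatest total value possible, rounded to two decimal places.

Take in order of value per unit:
- chair (198/33 per unit): all 33 → value 198, running total 198.00
- plant (93/29 per unit): all 29 → value 93, running total 291.00
- rug (22/22 per unit): 15 of 22 → value 15×22/22 = 15.0000, running total 306.00
Total 306.00.

306.00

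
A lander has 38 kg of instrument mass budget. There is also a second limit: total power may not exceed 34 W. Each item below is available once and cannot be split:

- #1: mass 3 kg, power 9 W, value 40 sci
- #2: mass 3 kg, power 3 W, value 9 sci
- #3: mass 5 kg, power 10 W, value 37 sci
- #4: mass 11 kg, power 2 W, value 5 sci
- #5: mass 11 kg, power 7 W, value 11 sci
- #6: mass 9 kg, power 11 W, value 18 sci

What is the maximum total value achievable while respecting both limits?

Feasible sets respecting both limits:
- #1+#2+#3+#6: mass 20, power 33, value 104
- #1+#2+#3+#4+#5: mass 33, power 31, value 102
- #1+#3+#4+#6: mass 28, power 32, value 100
- #1+#2+#3+#5: mass 22, power 29, value 97
Best: 104 sci.

104 sci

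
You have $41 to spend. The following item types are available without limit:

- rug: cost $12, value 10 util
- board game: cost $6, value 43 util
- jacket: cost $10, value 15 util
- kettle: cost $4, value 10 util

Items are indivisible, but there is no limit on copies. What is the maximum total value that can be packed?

Best value-per-unit is board game at 43/6; filling with it alone gives 6×43 = 258.
Optimal mix: 6×board game + 1×kettle → cost 40, value 268.

268 util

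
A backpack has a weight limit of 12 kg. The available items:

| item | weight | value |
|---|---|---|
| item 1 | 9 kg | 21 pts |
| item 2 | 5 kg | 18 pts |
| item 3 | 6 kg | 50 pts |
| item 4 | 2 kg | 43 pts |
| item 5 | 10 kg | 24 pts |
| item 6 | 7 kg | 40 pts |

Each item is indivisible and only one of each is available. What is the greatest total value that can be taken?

93 pts

This is a 0/1 knapsack; check combinations near the capacity.
- item 3+item 4: weight 6+2=8, value 50+43=93
- item 4+item 6: weight 2+7=9, value 43+40=83
- item 2+item 3: weight 5+6=11, value 18+50=68
- item 4+item 5: weight 2+10=12, value 43+24=67
Best: 93 pts.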